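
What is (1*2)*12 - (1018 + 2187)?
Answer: -3181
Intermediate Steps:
(1*2)*12 - (1018 + 2187) = 2*12 - 1*3205 = 24 - 3205 = -3181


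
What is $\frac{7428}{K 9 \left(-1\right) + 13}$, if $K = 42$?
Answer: $- \frac{7428}{365} \approx -20.351$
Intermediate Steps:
$\frac{7428}{K 9 \left(-1\right) + 13} = \frac{7428}{42 \cdot 9 \left(-1\right) + 13} = \frac{7428}{42 \left(-9\right) + 13} = \frac{7428}{-378 + 13} = \frac{7428}{-365} = 7428 \left(- \frac{1}{365}\right) = - \frac{7428}{365}$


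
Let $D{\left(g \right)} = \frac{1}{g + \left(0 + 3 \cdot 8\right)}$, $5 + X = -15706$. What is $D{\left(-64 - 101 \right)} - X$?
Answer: $\frac{2215250}{141} \approx 15711.0$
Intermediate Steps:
$X = -15711$ ($X = -5 - 15706 = -15711$)
$D{\left(g \right)} = \frac{1}{24 + g}$ ($D{\left(g \right)} = \frac{1}{g + \left(0 + 24\right)} = \frac{1}{g + 24} = \frac{1}{24 + g}$)
$D{\left(-64 - 101 \right)} - X = \frac{1}{24 - 165} - -15711 = \frac{1}{24 - 165} + 15711 = \frac{1}{-141} + 15711 = - \frac{1}{141} + 15711 = \frac{2215250}{141}$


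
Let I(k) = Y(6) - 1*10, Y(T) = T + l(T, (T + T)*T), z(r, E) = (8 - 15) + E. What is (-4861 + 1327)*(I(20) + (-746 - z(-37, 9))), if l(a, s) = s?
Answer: 2403120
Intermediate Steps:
z(r, E) = -7 + E
Y(T) = T + 2*T² (Y(T) = T + (T + T)*T = T + (2*T)*T = T + 2*T²)
I(k) = 68 (I(k) = 6*(1 + 2*6) - 1*10 = 6*(1 + 12) - 10 = 6*13 - 10 = 78 - 10 = 68)
(-4861 + 1327)*(I(20) + (-746 - z(-37, 9))) = (-4861 + 1327)*(68 + (-746 - (-7 + 9))) = -3534*(68 + (-746 - 1*2)) = -3534*(68 + (-746 - 2)) = -3534*(68 - 748) = -3534*(-680) = 2403120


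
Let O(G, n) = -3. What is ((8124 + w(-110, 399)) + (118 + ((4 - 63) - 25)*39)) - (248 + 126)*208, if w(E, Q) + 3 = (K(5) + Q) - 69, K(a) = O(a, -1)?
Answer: -72502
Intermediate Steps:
K(a) = -3
w(E, Q) = -75 + Q (w(E, Q) = -3 + ((-3 + Q) - 69) = -3 + (-72 + Q) = -75 + Q)
((8124 + w(-110, 399)) + (118 + ((4 - 63) - 25)*39)) - (248 + 126)*208 = ((8124 + (-75 + 399)) + (118 + ((4 - 63) - 25)*39)) - (248 + 126)*208 = ((8124 + 324) + (118 + (-59 - 25)*39)) - 374*208 = (8448 + (118 - 84*39)) - 1*77792 = (8448 + (118 - 3276)) - 77792 = (8448 - 3158) - 77792 = 5290 - 77792 = -72502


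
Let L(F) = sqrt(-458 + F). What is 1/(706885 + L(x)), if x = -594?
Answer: 706885/499686404277 - 2*I*sqrt(263)/499686404277 ≈ 1.4147e-6 - 6.491e-11*I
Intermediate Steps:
1/(706885 + L(x)) = 1/(706885 + sqrt(-458 - 594)) = 1/(706885 + sqrt(-1052)) = 1/(706885 + 2*I*sqrt(263))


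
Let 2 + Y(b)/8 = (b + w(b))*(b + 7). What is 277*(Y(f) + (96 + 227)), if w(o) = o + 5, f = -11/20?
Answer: 3519562/25 ≈ 1.4078e+5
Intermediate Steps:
f = -11/20 (f = -11*1/20 = -11/20 ≈ -0.55000)
w(o) = 5 + o
Y(b) = -16 + 8*(5 + 2*b)*(7 + b) (Y(b) = -16 + 8*((b + (5 + b))*(b + 7)) = -16 + 8*((5 + 2*b)*(7 + b)) = -16 + 8*(5 + 2*b)*(7 + b))
277*(Y(f) + (96 + 227)) = 277*((264 + 16*(-11/20)² + 152*(-11/20)) + (96 + 227)) = 277*((264 + 16*(121/400) - 418/5) + 323) = 277*((264 + 121/25 - 418/5) + 323) = 277*(4631/25 + 323) = 277*(12706/25) = 3519562/25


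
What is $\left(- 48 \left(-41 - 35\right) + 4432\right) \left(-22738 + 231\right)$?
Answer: $-181856560$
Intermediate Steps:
$\left(- 48 \left(-41 - 35\right) + 4432\right) \left(-22738 + 231\right) = \left(\left(-48\right) \left(-76\right) + 4432\right) \left(-22507\right) = \left(3648 + 4432\right) \left(-22507\right) = 8080 \left(-22507\right) = -181856560$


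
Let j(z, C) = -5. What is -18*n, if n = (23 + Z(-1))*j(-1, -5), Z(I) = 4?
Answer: 2430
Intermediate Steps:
n = -135 (n = (23 + 4)*(-5) = 27*(-5) = -135)
-18*n = -18*(-135) = 2430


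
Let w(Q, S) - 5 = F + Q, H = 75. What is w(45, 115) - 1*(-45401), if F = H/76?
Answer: 3454351/76 ≈ 45452.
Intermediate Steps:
F = 75/76 ≈ 0.98684
w(Q, S) = 455/76 + Q (w(Q, S) = 5 + (75/76 + Q) = 455/76 + Q)
w(45, 115) - 1*(-45401) = (455/76 + 45) - 1*(-45401) = 3875/76 + 45401 = 3454351/76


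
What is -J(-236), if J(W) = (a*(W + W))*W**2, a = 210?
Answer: 5520587520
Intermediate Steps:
J(W) = 420*W**3 (J(W) = (210*(W + W))*W**2 = (210*(2*W))*W**2 = (420*W)*W**2 = 420*W**3)
-J(-236) = -420*(-236)**3 = -420*(-13144256) = -1*(-5520587520) = 5520587520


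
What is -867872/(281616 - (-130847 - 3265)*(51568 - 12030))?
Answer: -54242/331425117 ≈ -0.00016366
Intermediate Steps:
-867872/(281616 - (-130847 - 3265)*(51568 - 12030)) = -867872/(281616 - (-134112)*39538) = -867872/(281616 - 1*(-5302520256)) = -867872/(281616 + 5302520256) = -867872/5302801872 = -867872*1/5302801872 = -54242/331425117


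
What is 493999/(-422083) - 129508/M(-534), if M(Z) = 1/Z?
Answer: 29190108343577/422083 ≈ 6.9157e+7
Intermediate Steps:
493999/(-422083) - 129508/M(-534) = 493999/(-422083) - 129508/(1/(-534)) = 493999*(-1/422083) - 129508/(-1/534) = -493999/422083 - 129508*(-534) = -493999/422083 + 69157272 = 29190108343577/422083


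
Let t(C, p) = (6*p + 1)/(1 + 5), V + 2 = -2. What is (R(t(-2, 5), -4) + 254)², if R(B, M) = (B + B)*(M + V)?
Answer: 264196/9 ≈ 29355.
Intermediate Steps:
V = -4 (V = -2 - 2 = -4)
t(C, p) = ⅙ + p (t(C, p) = (1 + 6*p)/6 = (1 + 6*p)*(⅙) = ⅙ + p)
R(B, M) = 2*B*(-4 + M) (R(B, M) = (B + B)*(M - 4) = (2*B)*(-4 + M) = 2*B*(-4 + M))
(R(t(-2, 5), -4) + 254)² = (2*(⅙ + 5)*(-4 - 4) + 254)² = (2*(31/6)*(-8) + 254)² = (-248/3 + 254)² = (514/3)² = 264196/9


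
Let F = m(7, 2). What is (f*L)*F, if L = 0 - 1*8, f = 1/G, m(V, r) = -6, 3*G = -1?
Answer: -144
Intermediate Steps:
G = -⅓ (G = (⅓)*(-1) = -⅓ ≈ -0.33333)
f = -3 (f = 1/(-⅓) = -3)
L = -8 (L = 0 - 8 = -8)
F = -6
(f*L)*F = -3*(-8)*(-6) = 24*(-6) = -144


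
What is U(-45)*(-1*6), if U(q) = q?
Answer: 270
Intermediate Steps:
U(-45)*(-1*6) = -(-45)*6 = -45*(-6) = 270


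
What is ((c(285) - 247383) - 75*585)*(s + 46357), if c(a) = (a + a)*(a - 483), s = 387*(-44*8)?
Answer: 36316872306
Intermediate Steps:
s = -136224 (s = 387*(-352) = -136224)
c(a) = 2*a*(-483 + a) (c(a) = (2*a)*(-483 + a) = 2*a*(-483 + a))
((c(285) - 247383) - 75*585)*(s + 46357) = ((2*285*(-483 + 285) - 247383) - 75*585)*(-136224 + 46357) = ((2*285*(-198) - 247383) - 43875)*(-89867) = ((-112860 - 247383) - 43875)*(-89867) = (-360243 - 43875)*(-89867) = -404118*(-89867) = 36316872306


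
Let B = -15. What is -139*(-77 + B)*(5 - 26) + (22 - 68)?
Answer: -268594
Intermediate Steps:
-139*(-77 + B)*(5 - 26) + (22 - 68) = -139*(-77 - 15)*(5 - 26) + (22 - 68) = -(-12788)*(-21) - 46 = -139*1932 - 46 = -268548 - 46 = -268594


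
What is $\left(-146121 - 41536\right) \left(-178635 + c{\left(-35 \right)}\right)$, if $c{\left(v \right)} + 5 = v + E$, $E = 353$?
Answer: $33463371554$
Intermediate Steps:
$c{\left(v \right)} = 348 + v$ ($c{\left(v \right)} = -5 + \left(v + 353\right) = -5 + \left(353 + v\right) = 348 + v$)
$\left(-146121 - 41536\right) \left(-178635 + c{\left(-35 \right)}\right) = \left(-146121 - 41536\right) \left(-178635 + \left(348 - 35\right)\right) = - 187657 \left(-178635 + 313\right) = \left(-187657\right) \left(-178322\right) = 33463371554$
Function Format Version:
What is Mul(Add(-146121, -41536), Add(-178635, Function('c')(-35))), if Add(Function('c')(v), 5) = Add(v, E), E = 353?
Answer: 33463371554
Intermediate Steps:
Function('c')(v) = Add(348, v) (Function('c')(v) = Add(-5, Add(v, 353)) = Add(-5, Add(353, v)) = Add(348, v))
Mul(Add(-146121, -41536), Add(-178635, Function('c')(-35))) = Mul(Add(-146121, -41536), Add(-178635, Add(348, -35))) = Mul(-187657, Add(-178635, 313)) = Mul(-187657, -178322) = 33463371554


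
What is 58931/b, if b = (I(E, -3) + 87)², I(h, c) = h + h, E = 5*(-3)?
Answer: 58931/3249 ≈ 18.138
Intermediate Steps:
E = -15
I(h, c) = 2*h
b = 3249 (b = (2*(-15) + 87)² = (-30 + 87)² = 57² = 3249)
58931/b = 58931/3249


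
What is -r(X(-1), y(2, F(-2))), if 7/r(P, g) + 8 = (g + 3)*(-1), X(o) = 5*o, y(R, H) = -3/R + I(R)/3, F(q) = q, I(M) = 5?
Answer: 42/67 ≈ 0.62687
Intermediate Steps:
y(R, H) = 5/3 - 3/R (y(R, H) = -3/R + 5/3 = 5/3 - 3/R)
r(P, g) = 7/(-11 - g) (r(P, g) = 7/(-8 + (g + 3)*(-1)) = 7/(-8 + (3 + g)*(-1)) = 7/(-8 + (-3 - g)) = 7/(-11 - g))
-r(X(-1), y(2, F(-2))) = -(-7)/(11 + (5/3 - 3/2)) = -(-7)/(11 + ⅙) = -(-7)/67/6 = -(-7)*6/67 = -1*(-42/67) = 42/67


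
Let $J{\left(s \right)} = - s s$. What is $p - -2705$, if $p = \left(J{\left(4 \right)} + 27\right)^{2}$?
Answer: $2826$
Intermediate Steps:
$J{\left(s \right)} = - s^{2}$
$p = 121$ ($p = \left(- 4^{2} + 27\right)^{2} = \left(\left(-1\right) 16 + 27\right)^{2} = \left(-16 + 27\right)^{2} = 11^{2} = 121$)
$p - -2705 = 121 - -2705 = 121 + 2705 = 2826$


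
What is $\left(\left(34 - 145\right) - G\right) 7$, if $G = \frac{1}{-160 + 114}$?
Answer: $- \frac{35735}{46} \approx -776.85$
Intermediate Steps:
$G = - \frac{1}{46}$ ($G = \frac{1}{-46} = - \frac{1}{46} \approx -0.021739$)
$\left(\left(34 - 145\right) - G\right) 7 = \left(\left(34 - 145\right) - - \frac{1}{46}\right) 7 = \left(\left(34 - 145\right) + \frac{1}{46}\right) 7 = \left(-111 + \frac{1}{46}\right) 7 = \left(- \frac{5105}{46}\right) 7 = - \frac{35735}{46}$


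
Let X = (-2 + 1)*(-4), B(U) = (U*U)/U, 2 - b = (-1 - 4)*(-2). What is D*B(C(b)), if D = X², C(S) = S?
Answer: -128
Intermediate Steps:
b = -8 (b = 2 - (-1 - 4)*(-2) = 2 - (-5)*(-2) = 2 - 1*10 = 2 - 10 = -8)
B(U) = U (B(U) = U²/U = U)
X = 4 (X = -1*(-4) = 4)
D = 16 (D = 4² = 16)
D*B(C(b)) = 16*(-8) = -128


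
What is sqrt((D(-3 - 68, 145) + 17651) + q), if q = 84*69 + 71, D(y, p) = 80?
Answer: 3*sqrt(2622) ≈ 153.62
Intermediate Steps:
q = 5867 (q = 5796 + 71 = 5867)
sqrt((D(-3 - 68, 145) + 17651) + q) = sqrt((80 + 17651) + 5867) = sqrt(17731 + 5867) = sqrt(23598) = 3*sqrt(2622)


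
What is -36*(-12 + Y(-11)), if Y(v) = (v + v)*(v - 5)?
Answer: -12240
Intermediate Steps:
Y(v) = 2*v*(-5 + v) (Y(v) = (2*v)*(-5 + v) = 2*v*(-5 + v))
-36*(-12 + Y(-11)) = -36*(-12 + 2*(-11)*(-5 - 11)) = -36*(-12 + 2*(-11)*(-16)) = -36*(-12 + 352) = -36*340 = -12240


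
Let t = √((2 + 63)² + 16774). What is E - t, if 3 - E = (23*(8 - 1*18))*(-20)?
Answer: -4597 - √20999 ≈ -4741.9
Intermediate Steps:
t = √20999 (t = √(65² + 16774) = √(4225 + 16774) = √20999 ≈ 144.91)
E = -4597 (E = 3 - 23*(8 - 1*18)*(-20) = 3 - 23*(8 - 18)*(-20) = 3 - 23*(-10)*(-20) = 3 - (-230)*(-20) = 3 - 1*4600 = 3 - 4600 = -4597)
E - t = -4597 - √20999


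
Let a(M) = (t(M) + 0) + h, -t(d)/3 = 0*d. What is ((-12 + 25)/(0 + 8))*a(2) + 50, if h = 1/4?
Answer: 1613/32 ≈ 50.406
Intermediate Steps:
t(d) = 0 (t(d) = -0*d = -3*0 = 0)
h = 1/4 ≈ 0.25000
a(M) = 1/4 (a(M) = (0 + 0) + 1/4 = 0 + 1/4 = 1/4)
((-12 + 25)/(0 + 8))*a(2) + 50 = ((-12 + 25)/(0 + 8))*(1/4) + 50 = (13/8)*(1/4) + 50 = 13/32 + 50 = 1613/32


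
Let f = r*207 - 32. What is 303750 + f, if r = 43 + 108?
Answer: 334975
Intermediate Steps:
r = 151
f = 31225 (f = 151*207 - 32 = 31257 - 32 = 31225)
303750 + f = 303750 + 31225 = 334975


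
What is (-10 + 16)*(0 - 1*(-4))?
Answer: 24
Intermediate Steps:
(-10 + 16)*(0 - 1*(-4)) = 6*(0 + 4) = 6*4 = 24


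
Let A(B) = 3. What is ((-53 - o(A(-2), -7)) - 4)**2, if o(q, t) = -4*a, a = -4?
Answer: 5329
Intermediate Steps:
o(q, t) = 16 (o(q, t) = -4*(-4) = 16)
((-53 - o(A(-2), -7)) - 4)**2 = ((-53 - 1*16) - 4)**2 = ((-53 - 16) - 4)**2 = (-69 - 4)**2 = (-73)**2 = 5329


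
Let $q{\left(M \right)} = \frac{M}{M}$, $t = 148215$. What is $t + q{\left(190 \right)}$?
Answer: $148216$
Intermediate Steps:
$q{\left(M \right)} = 1$
$t + q{\left(190 \right)} = 148215 + 1 = 148216$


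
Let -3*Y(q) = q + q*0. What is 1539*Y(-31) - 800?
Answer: 15103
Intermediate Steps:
Y(q) = -q/3 (Y(q) = -(q + q*0)/3 = -(q + 0)/3 = -q/3)
1539*Y(-31) - 800 = 1539*(-⅓*(-31)) - 800 = 1539*(31/3) - 800 = 15903 - 800 = 15103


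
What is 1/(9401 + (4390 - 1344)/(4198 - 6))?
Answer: 2096/19706019 ≈ 0.00010636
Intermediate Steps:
1/(9401 + (4390 - 1344)/(4198 - 6)) = 1/(9401 + 3046/4192) = 1/(9401 + 3046*(1/4192)) = 1/(9401 + 1523/2096) = 1/(19706019/2096) = 2096/19706019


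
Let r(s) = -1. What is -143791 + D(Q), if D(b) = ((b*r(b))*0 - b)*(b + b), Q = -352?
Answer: -391599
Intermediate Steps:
D(b) = -2*b**2 (D(b) = ((b*(-1))*0 - b)*(b + b) = (-b*0 - b)*(2*b) = (0 - b)*(2*b) = (-b)*(2*b) = -2*b**2)
-143791 + D(Q) = -143791 - 2*(-352)**2 = -143791 - 2*123904 = -143791 - 247808 = -391599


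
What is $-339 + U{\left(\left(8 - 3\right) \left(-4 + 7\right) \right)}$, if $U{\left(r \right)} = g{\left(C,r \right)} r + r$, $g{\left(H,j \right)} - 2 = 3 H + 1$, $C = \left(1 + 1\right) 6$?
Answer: $261$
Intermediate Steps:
$C = 12$ ($C = 2 \cdot 6 = 12$)
$g{\left(H,j \right)} = 3 + 3 H$ ($g{\left(H,j \right)} = 2 + \left(3 H + 1\right) = 2 + \left(1 + 3 H\right) = 3 + 3 H$)
$U{\left(r \right)} = 40 r$ ($U{\left(r \right)} = \left(3 + 3 \cdot 12\right) r + r = \left(3 + 36\right) r + r = 39 r + r = 40 r$)
$-339 + U{\left(\left(8 - 3\right) \left(-4 + 7\right) \right)} = -339 + 40 \left(8 - 3\right) \left(-4 + 7\right) = -339 + 40 \cdot 5 \cdot 3 = -339 + 40 \cdot 15 = -339 + 600 = 261$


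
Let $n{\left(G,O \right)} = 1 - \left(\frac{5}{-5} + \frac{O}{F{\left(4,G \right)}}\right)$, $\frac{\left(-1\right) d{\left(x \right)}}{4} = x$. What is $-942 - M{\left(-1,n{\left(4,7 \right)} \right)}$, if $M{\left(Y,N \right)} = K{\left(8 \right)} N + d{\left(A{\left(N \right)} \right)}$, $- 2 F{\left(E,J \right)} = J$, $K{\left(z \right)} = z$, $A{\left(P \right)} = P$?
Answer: $-964$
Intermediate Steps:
$d{\left(x \right)} = - 4 x$
$F{\left(E,J \right)} = - \frac{J}{2}$
$n{\left(G,O \right)} = 2 + \frac{2 O}{G}$ ($n{\left(G,O \right)} = 1 - \left(\frac{5}{-5} + \frac{O}{\left(- \frac{1}{2}\right) G}\right) = 1 - \left(5 \left(- \frac{1}{5}\right) + O \left(- \frac{2}{G}\right)\right) = 1 - \left(-1 - \frac{2 O}{G}\right) = 1 + \left(1 + \frac{2 O}{G}\right) = 2 + \frac{2 O}{G}$)
$M{\left(Y,N \right)} = 4 N$ ($M{\left(Y,N \right)} = 8 N - 4 N = 4 N$)
$-942 - M{\left(-1,n{\left(4,7 \right)} \right)} = -942 - 4 \left(2 + 2 \cdot 7 \cdot \frac{1}{4}\right) = -942 - 4 \left(2 + \frac{7}{2}\right) = -942 - 4 \cdot \frac{11}{2} = -942 - 22 = -964$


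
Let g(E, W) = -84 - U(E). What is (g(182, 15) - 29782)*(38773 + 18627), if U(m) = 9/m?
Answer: -22286046100/13 ≈ -1.7143e+9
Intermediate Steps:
g(E, W) = -84 - 9/E
(g(182, 15) - 29782)*(38773 + 18627) = ((-84 - 9/182) - 29782)*(38773 + 18627) = ((-84 - 9*1/182) - 29782)*57400 = ((-84 - 9/182) - 29782)*57400 = (-15297/182 - 29782)*57400 = -5435621/182*57400 = -22286046100/13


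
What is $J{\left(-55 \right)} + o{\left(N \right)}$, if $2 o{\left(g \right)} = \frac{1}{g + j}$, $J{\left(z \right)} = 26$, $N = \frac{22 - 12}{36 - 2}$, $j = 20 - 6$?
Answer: $\frac{12653}{486} \approx 26.035$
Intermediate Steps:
$j = 14$ ($j = 20 - 6 = 14$)
$N = \frac{5}{17}$ ($N = \frac{10}{34} = 10 \cdot \frac{1}{34} = \frac{5}{17} \approx 0.29412$)
$o{\left(g \right)} = \frac{1}{2 \left(14 + g\right)}$ ($o{\left(g \right)} = \frac{1}{2 \left(g + 14\right)} = \frac{1}{2 \left(14 + g\right)}$)
$J{\left(-55 \right)} + o{\left(N \right)} = 26 + \frac{1}{2 \left(14 + \frac{5}{17}\right)} = 26 + \frac{1}{2 \cdot \frac{243}{17}} = 26 + \frac{1}{2} \cdot \frac{17}{243} = 26 + \frac{17}{486} = \frac{12653}{486}$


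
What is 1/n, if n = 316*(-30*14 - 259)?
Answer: -1/214564 ≈ -4.6606e-6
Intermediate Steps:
n = -214564 (n = 316*(-420 - 259) = 316*(-679) = -214564)
1/n = 1/(-214564) = -1/214564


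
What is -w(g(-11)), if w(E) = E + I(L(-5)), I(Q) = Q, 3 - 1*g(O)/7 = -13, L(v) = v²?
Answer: -137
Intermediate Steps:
g(O) = 112 (g(O) = 21 - 7*(-13) = 21 + 91 = 112)
w(E) = 25 + E (w(E) = E + (-5)² = E + 25 = 25 + E)
-w(g(-11)) = -(25 + 112) = -1*137 = -137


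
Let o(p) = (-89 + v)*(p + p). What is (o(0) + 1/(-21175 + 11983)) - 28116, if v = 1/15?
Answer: -258442273/9192 ≈ -28116.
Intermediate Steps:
v = 1/15 ≈ 0.066667
o(p) = -2668*p/15 (o(p) = (-89 + 1/15)*(p + p) = -2668*p/15)
(o(0) + 1/(-21175 + 11983)) - 28116 = (-2668/15*0 + 1/(-21175 + 11983)) - 28116 = (0 + 1/(-9192)) - 28116 = (0 - 1/9192) - 28116 = -1/9192 - 28116 = -258442273/9192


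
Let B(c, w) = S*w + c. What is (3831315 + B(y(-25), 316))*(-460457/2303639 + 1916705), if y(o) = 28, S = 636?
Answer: 17804284897182579122/2303639 ≈ 7.7288e+12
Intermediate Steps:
B(c, w) = c + 636*w (B(c, w) = 636*w + c = c + 636*w)
(3831315 + B(y(-25), 316))*(-460457/2303639 + 1916705) = (3831315 + (28 + 636*316))*(-460457/2303639 + 1916705) = (3831315 + (28 + 200976))*(-460457*1/2303639 + 1916705) = (3831315 + 201004)*(-460457/2303639 + 1916705) = 4032319*(4415395929038/2303639) = 17804284897182579122/2303639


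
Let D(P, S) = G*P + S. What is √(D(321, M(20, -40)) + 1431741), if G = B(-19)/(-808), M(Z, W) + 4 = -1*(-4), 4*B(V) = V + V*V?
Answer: √233677495065/404 ≈ 1196.5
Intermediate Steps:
B(V) = V/4 + V²/4 (B(V) = (V + V*V)/4 = (V + V²)/4 = V/4 + V²/4)
M(Z, W) = 0 (M(Z, W) = -4 - 1*(-4) = -4 + 4 = 0)
G = -171/1616 (G = ((¼)*(-19)*(1 - 19))/(-808) = ((¼)*(-19)*(-18))*(-1/808) = (171/2)*(-1/808) = -171/1616 ≈ -0.10582)
D(P, S) = S - 171*P/1616 (D(P, S) = -171*P/1616 + S = S - 171*P/1616)
√(D(321, M(20, -40)) + 1431741) = √((0 - 171/1616*321) + 1431741) = √((0 - 54891/1616) + 1431741) = √(-54891/1616 + 1431741) = √(2313638565/1616) = √233677495065/404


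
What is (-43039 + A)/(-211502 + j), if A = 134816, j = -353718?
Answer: -91777/565220 ≈ -0.16237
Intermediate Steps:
(-43039 + A)/(-211502 + j) = (-43039 + 134816)/(-211502 - 353718) = 91777/(-565220) = 91777*(-1/565220) = -91777/565220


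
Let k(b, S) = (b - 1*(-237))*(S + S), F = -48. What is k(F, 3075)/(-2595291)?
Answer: -387450/865097 ≈ -0.44787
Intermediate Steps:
k(b, S) = 2*S*(237 + b) (k(b, S) = (b + 237)*(2*S) = (237 + b)*(2*S) = 2*S*(237 + b))
k(F, 3075)/(-2595291) = (2*3075*(237 - 48))/(-2595291) = (2*3075*189)*(-1/2595291) = 1162350*(-1/2595291) = -387450/865097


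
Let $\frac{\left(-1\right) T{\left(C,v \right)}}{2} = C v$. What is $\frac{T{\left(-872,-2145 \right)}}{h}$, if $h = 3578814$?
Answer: $- \frac{623480}{596469} \approx -1.0453$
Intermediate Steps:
$T{\left(C,v \right)} = - 2 C v$
$\frac{T{\left(-872,-2145 \right)}}{h} = \frac{\left(-2\right) \left(-872\right) \left(-2145\right)}{3578814} = \left(-3740880\right) \frac{1}{3578814} = - \frac{623480}{596469}$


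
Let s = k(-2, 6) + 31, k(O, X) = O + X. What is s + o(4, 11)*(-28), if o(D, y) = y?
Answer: -273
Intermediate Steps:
s = 35 (s = (-2 + 6) + 31 = 4 + 31 = 35)
s + o(4, 11)*(-28) = 35 + 11*(-28) = 35 - 308 = -273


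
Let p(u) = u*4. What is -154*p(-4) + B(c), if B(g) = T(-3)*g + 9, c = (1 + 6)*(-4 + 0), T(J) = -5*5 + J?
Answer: 3257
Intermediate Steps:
T(J) = -25 + J
p(u) = 4*u
c = -28 (c = 7*(-4) = -28)
B(g) = 9 - 28*g (B(g) = (-25 - 3)*g + 9 = -28*g + 9 = 9 - 28*g)
-154*p(-4) + B(c) = -616*(-4) + (9 - 28*(-28)) = -154*(-16) + (9 + 784) = 2464 + 793 = 3257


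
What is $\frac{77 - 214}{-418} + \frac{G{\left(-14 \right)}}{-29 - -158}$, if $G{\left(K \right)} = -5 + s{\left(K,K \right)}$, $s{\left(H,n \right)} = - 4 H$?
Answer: $\frac{12997}{17974} \approx 0.7231$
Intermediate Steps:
$G{\left(K \right)} = -5 - 4 K$
$\frac{77 - 214}{-418} + \frac{G{\left(-14 \right)}}{-29 - -158} = \frac{77 - 214}{-418} + \frac{-5 - -56}{-29 - -158} = \left(-137\right) \left(- \frac{1}{418}\right) + \frac{-5 + 56}{-29 + 158} = \frac{137}{418} + \frac{51}{129} = \frac{137}{418} + 51 \cdot \frac{1}{129} = \frac{137}{418} + \frac{17}{43} = \frac{12997}{17974}$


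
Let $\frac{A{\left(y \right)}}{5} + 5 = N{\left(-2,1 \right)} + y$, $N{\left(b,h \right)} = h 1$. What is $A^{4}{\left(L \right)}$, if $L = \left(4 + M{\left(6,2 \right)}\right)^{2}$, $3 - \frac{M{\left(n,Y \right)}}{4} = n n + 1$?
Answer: $57553616688100000000$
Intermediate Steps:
$M{\left(n,Y \right)} = 8 - 4 n^{2}$ ($M{\left(n,Y \right)} = 12 - 4 \left(n n + 1\right) = 12 - 4 \left(n^{2} + 1\right) = 12 - 4 \left(1 + n^{2}\right) = 12 - \left(4 + 4 n^{2}\right) = 8 - 4 n^{2}$)
$N{\left(b,h \right)} = h$
$L = 17424$ ($L = \left(4 + \left(8 - 4 \cdot 6^{2}\right)\right)^{2} = \left(4 + \left(8 - 144\right)\right)^{2} = \left(4 - 136\right)^{2} = \left(-132\right)^{2} = 17424$)
$A{\left(y \right)} = -20 + 5 y$ ($A{\left(y \right)} = -25 + 5 \left(1 + y\right) = -25 + \left(5 + 5 y\right) = -20 + 5 y$)
$A^{4}{\left(L \right)} = \left(-20 + 5 \cdot 17424\right)^{4} = \left(-20 + 87120\right)^{4} = 87100^{4} = 57553616688100000000$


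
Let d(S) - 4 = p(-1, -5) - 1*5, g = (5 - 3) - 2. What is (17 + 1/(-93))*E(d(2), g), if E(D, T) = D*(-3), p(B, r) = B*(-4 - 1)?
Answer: -6320/31 ≈ -203.87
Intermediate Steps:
g = 0 (g = 2 - 2 = 0)
p(B, r) = -5*B (p(B, r) = B*(-5) = -5*B)
d(S) = 4 (d(S) = 4 + (-5*(-1) - 1*5) = 4 + (5 - 5) = 4 + 0 = 4)
E(D, T) = -3*D
(17 + 1/(-93))*E(d(2), g) = (17 + 1/(-93))*(-3*4) = (17 - 1/93)*(-12) = (1580/93)*(-12) = -6320/31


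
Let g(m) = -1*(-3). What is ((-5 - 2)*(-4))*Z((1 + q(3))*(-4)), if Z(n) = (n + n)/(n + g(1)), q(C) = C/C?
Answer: 448/5 ≈ 89.600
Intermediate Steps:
g(m) = 3
q(C) = 1
Z(n) = 2*n/(3 + n) (Z(n) = (n + n)/(n + 3) = (2*n)/(3 + n) = 2*n/(3 + n))
((-5 - 2)*(-4))*Z((1 + q(3))*(-4)) = ((-5 - 2)*(-4))*(2*((1 + 1)*(-4))/(3 + (1 + 1)*(-4))) = (-7*(-4))*(2*(2*(-4))/(3 + 2*(-4))) = 28*(2*(-8)/(3 - 8)) = 28*(2*(-8)/(-5)) = 28*(2*(-8)*(-1/5)) = 28*(16/5) = 448/5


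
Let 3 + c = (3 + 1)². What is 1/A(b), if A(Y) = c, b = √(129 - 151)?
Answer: 1/13 ≈ 0.076923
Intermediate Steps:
b = I*√22 (b = √(-22) = I*√22 ≈ 4.6904*I)
c = 13 (c = -3 + (3 + 1)² = -3 + 4² = -3 + 16 = 13)
A(Y) = 13
1/A(b) = 1/13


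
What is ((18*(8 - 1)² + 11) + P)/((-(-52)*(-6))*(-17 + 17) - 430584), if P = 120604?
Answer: -40499/143528 ≈ -0.28217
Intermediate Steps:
((18*(8 - 1)² + 11) + P)/((-(-52)*(-6))*(-17 + 17) - 430584) = ((18*(8 - 1)² + 11) + 120604)/((-(-52)*(-6))*(-17 + 17) - 430584) = ((18*7² + 11) + 120604)/(-13*24*0 - 430584) = ((18*49 + 11) + 120604)/(-312*0 - 430584) = ((882 + 11) + 120604)/(0 - 430584) = (893 + 120604)/(-430584) = 121497*(-1/430584) = -40499/143528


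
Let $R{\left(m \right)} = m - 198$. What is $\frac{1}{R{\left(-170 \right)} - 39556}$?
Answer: $- \frac{1}{39924} \approx -2.5048 \cdot 10^{-5}$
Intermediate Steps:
$R{\left(m \right)} = -198 + m$
$\frac{1}{R{\left(-170 \right)} - 39556} = \frac{1}{\left(-198 - 170\right) - 39556} = \frac{1}{-368 - 39556} = \frac{1}{-39924} = - \frac{1}{39924}$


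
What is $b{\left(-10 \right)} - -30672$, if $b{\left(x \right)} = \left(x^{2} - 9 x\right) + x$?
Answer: $30852$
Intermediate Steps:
$b{\left(x \right)} = x^{2} - 8 x$
$b{\left(-10 \right)} - -30672 = - 10 \left(-8 - 10\right) - -30672 = \left(-10\right) \left(-18\right) + 30672 = 180 + 30672 = 30852$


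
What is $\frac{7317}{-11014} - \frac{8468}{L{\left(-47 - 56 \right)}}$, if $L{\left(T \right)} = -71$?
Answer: $\frac{92747045}{781994} \approx 118.6$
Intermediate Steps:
$\frac{7317}{-11014} - \frac{8468}{L{\left(-47 - 56 \right)}} = \frac{7317}{-11014} - \frac{8468}{-71} = 7317 \left(- \frac{1}{11014}\right) - - \frac{8468}{71} = - \frac{7317}{11014} + \frac{8468}{71} = \frac{92747045}{781994}$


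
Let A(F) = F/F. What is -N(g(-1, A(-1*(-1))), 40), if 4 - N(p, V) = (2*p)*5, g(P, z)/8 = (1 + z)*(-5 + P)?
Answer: -964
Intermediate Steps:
A(F) = 1
g(P, z) = 8*(1 + z)*(-5 + P) (g(P, z) = 8*((1 + z)*(-5 + P)) = 8*(1 + z)*(-5 + P))
N(p, V) = 4 - 10*p (N(p, V) = 4 - 2*p*5 = 4 - 10*p)
-N(g(-1, A(-1*(-1))), 40) = -(4 - 10*(-40 - 40*1 + 8*(-1) + 8*(-1)*1)) = -(4 - 10*(-40 - 40 - 8 - 8)) = -(4 - 10*(-96)) = -(4 + 960) = -1*964 = -964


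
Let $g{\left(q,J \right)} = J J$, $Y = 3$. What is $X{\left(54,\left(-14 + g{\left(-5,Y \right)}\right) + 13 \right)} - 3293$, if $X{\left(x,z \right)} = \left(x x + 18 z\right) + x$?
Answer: $-179$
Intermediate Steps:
$g{\left(q,J \right)} = J^{2}$
$X{\left(x,z \right)} = x + x^{2} + 18 z$ ($X{\left(x,z \right)} = \left(x^{2} + 18 z\right) + x = x + x^{2} + 18 z$)
$X{\left(54,\left(-14 + g{\left(-5,Y \right)}\right) + 13 \right)} - 3293 = \left(54 + 54^{2} + 18 \left(\left(-14 + 3^{2}\right) + 13\right)\right) - 3293 = \left(54 + 2916 + 18 \left(\left(-14 + 9\right) + 13\right)\right) - 3293 = \left(54 + 2916 + 18 \left(-5 + 13\right)\right) - 3293 = \left(54 + 2916 + 18 \cdot 8\right) - 3293 = \left(54 + 2916 + 144\right) - 3293 = 3114 - 3293 = -179$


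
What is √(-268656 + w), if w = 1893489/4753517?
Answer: I*√6070521522295554771/4753517 ≈ 518.32*I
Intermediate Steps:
w = 1893489/4753517 (w = 1893489*(1/4753517) = 1893489/4753517 ≈ 0.39833)
√(-268656 + w) = √(-268656 + 1893489/4753517) = √(-1277058969663/4753517) = I*√6070521522295554771/4753517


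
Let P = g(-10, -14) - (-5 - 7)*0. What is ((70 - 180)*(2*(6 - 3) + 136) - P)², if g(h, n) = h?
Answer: 243672100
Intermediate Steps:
P = -10 (P = -10 - (-5 - 7)*0 = -10 - (-12)*0 = -10 - 1*0 = -10 + 0 = -10)
((70 - 180)*(2*(6 - 3) + 136) - P)² = ((70 - 180)*(2*(6 - 3) + 136) - 1*(-10))² = (-110*(2*3 + 136) + 10)² = (-110*(6 + 136) + 10)² = (-110*142 + 10)² = (-15620 + 10)² = (-15610)² = 243672100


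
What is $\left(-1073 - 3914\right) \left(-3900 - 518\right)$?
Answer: $22032566$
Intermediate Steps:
$\left(-1073 - 3914\right) \left(-3900 - 518\right) = \left(-4987\right) \left(-4418\right) = 22032566$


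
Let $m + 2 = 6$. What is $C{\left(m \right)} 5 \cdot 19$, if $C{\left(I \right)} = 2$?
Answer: $190$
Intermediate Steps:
$m = 4$ ($m = -2 + 6 = 4$)
$C{\left(m \right)} 5 \cdot 19 = 2 \cdot 5 \cdot 19 = 10 \cdot 19 = 190$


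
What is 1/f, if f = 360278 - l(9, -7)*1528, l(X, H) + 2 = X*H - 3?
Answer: 1/464182 ≈ 2.1543e-6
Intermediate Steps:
l(X, H) = -5 + H*X (l(X, H) = -2 + (X*H - 3) = -2 + (H*X - 3) = -2 + (-3 + H*X) = -5 + H*X)
f = 464182 (f = 360278 - (-5 - 7*9)*1528 = 360278 - (-5 - 63)*1528 = 360278 - (-68)*1528 = 360278 - 1*(-103904) = 360278 + 103904 = 464182)
1/f = 1/464182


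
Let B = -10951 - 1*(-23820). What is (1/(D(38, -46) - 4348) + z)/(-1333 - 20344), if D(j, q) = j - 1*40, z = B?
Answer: -55980149/94294950 ≈ -0.59367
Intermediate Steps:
B = 12869 (B = -10951 + 23820 = 12869)
z = 12869
D(j, q) = -40 + j (D(j, q) = j - 40 = -40 + j)
(1/(D(38, -46) - 4348) + z)/(-1333 - 20344) = (1/((-40 + 38) - 4348) + 12869)/(-1333 - 20344) = (1/(-2 - 4348) + 12869)/(-21677) = (1/(-4350) + 12869)*(-1/21677) = (-1/4350 + 12869)*(-1/21677) = (55980149/4350)*(-1/21677) = -55980149/94294950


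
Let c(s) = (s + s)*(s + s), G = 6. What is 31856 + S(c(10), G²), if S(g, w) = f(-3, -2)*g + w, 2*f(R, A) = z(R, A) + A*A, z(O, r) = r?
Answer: 32292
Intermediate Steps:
c(s) = 4*s² (c(s) = (2*s)*(2*s) = 4*s²)
f(R, A) = A/2 + A²/2 (f(R, A) = (A + A*A)/2 = (A + A²)/2 = A/2 + A²/2)
S(g, w) = g + w (S(g, w) = ((½)*(-2)*(1 - 2))*g + w = ((½)*(-2)*(-1))*g + w = 1*g + w = g + w)
31856 + S(c(10), G²) = 31856 + (4*10² + 6²) = 31856 + (4*100 + 36) = 31856 + (400 + 36) = 31856 + 436 = 32292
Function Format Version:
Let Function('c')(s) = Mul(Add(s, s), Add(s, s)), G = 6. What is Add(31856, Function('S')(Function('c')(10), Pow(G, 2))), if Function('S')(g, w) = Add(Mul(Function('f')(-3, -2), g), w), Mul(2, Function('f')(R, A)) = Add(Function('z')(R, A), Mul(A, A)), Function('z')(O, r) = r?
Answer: 32292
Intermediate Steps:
Function('c')(s) = Mul(4, Pow(s, 2)) (Function('c')(s) = Mul(Mul(2, s), Mul(2, s)) = Mul(4, Pow(s, 2)))
Function('f')(R, A) = Add(Mul(Rational(1, 2), A), Mul(Rational(1, 2), Pow(A, 2))) (Function('f')(R, A) = Mul(Rational(1, 2), Add(A, Mul(A, A))) = Mul(Rational(1, 2), Add(A, Pow(A, 2))) = Add(Mul(Rational(1, 2), A), Mul(Rational(1, 2), Pow(A, 2))))
Function('S')(g, w) = Add(g, w) (Function('S')(g, w) = Add(Mul(Mul(Rational(1, 2), -2, Add(1, -2)), g), w) = Add(Mul(Mul(Rational(1, 2), -2, -1), g), w) = Add(Mul(1, g), w) = Add(g, w))
Add(31856, Function('S')(Function('c')(10), Pow(G, 2))) = Add(31856, Add(Mul(4, Pow(10, 2)), Pow(6, 2))) = Add(31856, Add(Mul(4, 100), 36)) = Add(31856, Add(400, 36)) = Add(31856, 436) = 32292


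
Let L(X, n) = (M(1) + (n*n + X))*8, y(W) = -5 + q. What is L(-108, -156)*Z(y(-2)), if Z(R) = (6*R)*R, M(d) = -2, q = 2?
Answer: 10465632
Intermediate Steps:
y(W) = -3 (y(W) = -5 + 2 = -3)
L(X, n) = -16 + 8*X + 8*n² (L(X, n) = (-2 + (n*n + X))*8 = (-2 + (n² + X))*8 = (-2 + (X + n²))*8 = (-2 + X + n²)*8 = -16 + 8*X + 8*n²)
Z(R) = 6*R²
L(-108, -156)*Z(y(-2)) = (-16 + 8*(-108) + 8*(-156)²)*(6*(-3)²) = (-16 - 864 + 8*24336)*(6*9) = (-16 - 864 + 194688)*54 = 193808*54 = 10465632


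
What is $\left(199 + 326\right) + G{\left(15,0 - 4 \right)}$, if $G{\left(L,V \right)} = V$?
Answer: $521$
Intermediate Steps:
$\left(199 + 326\right) + G{\left(15,0 - 4 \right)} = \left(199 + 326\right) + \left(0 - 4\right) = 525 - 4 = 521$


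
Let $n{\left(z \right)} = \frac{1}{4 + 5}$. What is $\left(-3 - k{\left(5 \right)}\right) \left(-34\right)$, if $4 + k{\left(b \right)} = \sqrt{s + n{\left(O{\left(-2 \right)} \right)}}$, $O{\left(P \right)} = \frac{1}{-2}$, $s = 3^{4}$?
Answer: $-34 + \frac{34 \sqrt{730}}{3} \approx 272.21$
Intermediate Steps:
$s = 81$
$O{\left(P \right)} = - \frac{1}{2}$
$n{\left(z \right)} = \frac{1}{9}$
$k{\left(b \right)} = -4 + \frac{\sqrt{730}}{3}$ ($k{\left(b \right)} = -4 + \sqrt{81 + \frac{1}{9}} = -4 + \sqrt{\frac{730}{9}} = -4 + \frac{\sqrt{730}}{3}$)
$\left(-3 - k{\left(5 \right)}\right) \left(-34\right) = \left(-3 - \left(-4 + \frac{\sqrt{730}}{3}\right)\right) \left(-34\right) = \left(-3 + \left(4 - \frac{\sqrt{730}}{3}\right)\right) \left(-34\right) = \left(1 - \frac{\sqrt{730}}{3}\right) \left(-34\right) = -34 + \frac{34 \sqrt{730}}{3}$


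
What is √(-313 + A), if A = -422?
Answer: 7*I*√15 ≈ 27.111*I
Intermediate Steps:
√(-313 + A) = √(-313 - 422) = √(-735) = 7*I*√15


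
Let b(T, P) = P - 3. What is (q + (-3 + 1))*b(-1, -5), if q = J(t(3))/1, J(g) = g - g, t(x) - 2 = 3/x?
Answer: 16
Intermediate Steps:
t(x) = 2 + 3/x
b(T, P) = -3 + P
J(g) = 0
q = 0 (q = 0/1 = 0*1 = 0)
(q + (-3 + 1))*b(-1, -5) = (0 + (-3 + 1))*(-3 - 5) = (0 - 2)*(-8) = -2*(-8) = 16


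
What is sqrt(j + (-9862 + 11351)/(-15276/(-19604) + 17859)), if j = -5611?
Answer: I*sqrt(4776534109913892698)/29176926 ≈ 74.906*I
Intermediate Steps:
sqrt(j + (-9862 + 11351)/(-15276/(-19604) + 17859)) = sqrt(-5611 + (-9862 + 11351)/(-15276/(-19604) + 17859)) = sqrt(-5611 + 1489/(-15276*(-1/19604) + 17859)) = sqrt(-5611 + 1489/(3819/4901 + 17859)) = sqrt(-5611 + 1489/(87530778/4901)) = sqrt(-5611 + 1489*(4901/87530778)) = sqrt(-5611 + 7297589/87530778) = sqrt(-491127897769/87530778) = I*sqrt(4776534109913892698)/29176926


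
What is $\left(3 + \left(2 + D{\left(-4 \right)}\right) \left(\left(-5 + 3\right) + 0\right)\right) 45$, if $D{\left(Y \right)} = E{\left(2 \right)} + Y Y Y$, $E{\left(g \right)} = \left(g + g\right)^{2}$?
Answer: $4275$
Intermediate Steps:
$E{\left(g \right)} = 4 g^{2}$ ($E{\left(g \right)} = \left(2 g\right)^{2} = 4 g^{2}$)
$D{\left(Y \right)} = 16 + Y^{3}$ ($D{\left(Y \right)} = 4 \cdot 2^{2} + Y Y Y = 4 \cdot 4 + Y Y^{2} = 16 + Y^{3}$)
$\left(3 + \left(2 + D{\left(-4 \right)}\right) \left(\left(-5 + 3\right) + 0\right)\right) 45 = \left(3 + \left(2 + \left(16 + \left(-4\right)^{3}\right)\right) \left(\left(-5 + 3\right) + 0\right)\right) 45 = \left(3 + \left(2 + \left(16 - 64\right)\right) \left(-2 + 0\right)\right) 45 = \left(3 + \left(2 - 48\right) \left(-2\right)\right) 45 = \left(3 - -92\right) 45 = \left(3 + 92\right) 45 = 95 \cdot 45 = 4275$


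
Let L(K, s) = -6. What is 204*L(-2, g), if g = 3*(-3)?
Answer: -1224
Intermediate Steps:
g = -9
204*L(-2, g) = 204*(-6) = -1224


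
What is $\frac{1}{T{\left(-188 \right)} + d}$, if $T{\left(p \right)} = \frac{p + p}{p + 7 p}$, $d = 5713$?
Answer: $\frac{4}{22853} \approx 0.00017503$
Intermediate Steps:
$T{\left(p \right)} = \frac{1}{4}$ ($T{\left(p \right)} = \frac{2 p}{8 p} = 2 p \frac{1}{8 p} = \frac{1}{4}$)
$\frac{1}{T{\left(-188 \right)} + d} = \frac{1}{\frac{1}{4} + 5713} = \frac{1}{\frac{22853}{4}} = \frac{4}{22853}$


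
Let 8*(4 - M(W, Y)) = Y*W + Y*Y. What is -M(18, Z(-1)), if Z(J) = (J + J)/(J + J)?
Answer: -13/8 ≈ -1.6250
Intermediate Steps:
Z(J) = 1 (Z(J) = (2*J)/((2*J)) = (2*J)*(1/(2*J)) = 1)
M(W, Y) = 4 - Y**2/8 - W*Y/8 (M(W, Y) = 4 - (Y*W + Y*Y)/8 = 4 - (W*Y + Y**2)/8 = 4 - (Y**2 + W*Y)/8 = 4 + (-Y**2/8 - W*Y/8) = 4 - Y**2/8 - W*Y/8)
-M(18, Z(-1)) = -(4 - 1/8*1**2 - 1/8*18*1) = -(4 - 1/8*1 - 9/4) = -(4 - 1/8 - 9/4) = -1*13/8 = -13/8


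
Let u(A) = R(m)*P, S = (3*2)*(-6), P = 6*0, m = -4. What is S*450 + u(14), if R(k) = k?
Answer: -16200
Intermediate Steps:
P = 0
S = -36 (S = 6*(-6) = -36)
u(A) = 0 (u(A) = -4*0 = 0)
S*450 + u(14) = -36*450 + 0 = -16200 + 0 = -16200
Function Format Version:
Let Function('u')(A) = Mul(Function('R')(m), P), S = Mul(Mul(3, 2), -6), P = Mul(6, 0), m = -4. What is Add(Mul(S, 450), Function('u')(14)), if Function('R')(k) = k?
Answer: -16200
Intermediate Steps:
P = 0
S = -36 (S = Mul(6, -6) = -36)
Function('u')(A) = 0 (Function('u')(A) = Mul(-4, 0) = 0)
Add(Mul(S, 450), Function('u')(14)) = Add(Mul(-36, 450), 0) = Add(-16200, 0) = -16200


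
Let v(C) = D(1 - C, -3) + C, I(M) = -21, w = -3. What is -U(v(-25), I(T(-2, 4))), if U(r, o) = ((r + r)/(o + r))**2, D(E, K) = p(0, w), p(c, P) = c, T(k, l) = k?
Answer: -625/529 ≈ -1.1815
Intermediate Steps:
D(E, K) = 0
v(C) = C (v(C) = 0 + C = C)
U(r, o) = 4*r**2/(o + r)**2 (U(r, o) = ((2*r)/(o + r))**2 = (2*r/(o + r))**2 = 4*r**2/(o + r)**2)
-U(v(-25), I(T(-2, 4))) = -4*(-25)**2/(-21 - 25)**2 = -4*625/(-46)**2 = -4*625/2116 = -1*625/529 = -625/529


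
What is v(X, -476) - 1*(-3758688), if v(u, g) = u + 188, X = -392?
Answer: 3758484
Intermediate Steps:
v(u, g) = 188 + u
v(X, -476) - 1*(-3758688) = (188 - 392) - 1*(-3758688) = -204 + 3758688 = 3758484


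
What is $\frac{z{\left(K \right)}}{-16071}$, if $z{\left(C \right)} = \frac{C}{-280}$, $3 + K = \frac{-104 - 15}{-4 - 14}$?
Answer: $\frac{13}{16199568} \approx 8.0249 \cdot 10^{-7}$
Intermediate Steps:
$K = \frac{65}{18}$ ($K = -3 + \frac{-104 - 15}{-4 - 14} = -3 - \frac{119}{-18} = -3 - - \frac{119}{18} = -3 + \frac{119}{18} = \frac{65}{18} \approx 3.6111$)
$z{\left(C \right)} = - \frac{C}{280}$ ($z{\left(C \right)} = C \left(- \frac{1}{280}\right) = - \frac{C}{280}$)
$\frac{z{\left(K \right)}}{-16071} = \frac{\left(- \frac{1}{280}\right) \frac{65}{18}}{-16071} = \left(- \frac{13}{1008}\right) \left(- \frac{1}{16071}\right) = \frac{13}{16199568}$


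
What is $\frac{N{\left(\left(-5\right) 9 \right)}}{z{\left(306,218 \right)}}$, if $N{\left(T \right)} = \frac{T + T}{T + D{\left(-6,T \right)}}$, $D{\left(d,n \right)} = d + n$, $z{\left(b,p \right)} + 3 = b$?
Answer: $\frac{5}{1616} \approx 0.0030941$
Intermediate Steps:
$z{\left(b,p \right)} = -3 + b$
$N{\left(T \right)} = \frac{2 T}{-6 + 2 T}$ ($N{\left(T \right)} = \frac{T + T}{T + \left(-6 + T\right)} = \frac{2 T}{-6 + 2 T}$)
$\frac{N{\left(\left(-5\right) 9 \right)}}{z{\left(306,218 \right)}} = \frac{\left(-5\right) 9 \frac{1}{-3 - 45}}{-3 + 306} = \frac{\left(-45\right) \frac{1}{-3 - 45}}{303} = - \frac{45}{-48} \cdot \frac{1}{303} = \left(-45\right) \left(- \frac{1}{48}\right) \frac{1}{303} = \frac{15}{16} \cdot \frac{1}{303} = \frac{5}{1616}$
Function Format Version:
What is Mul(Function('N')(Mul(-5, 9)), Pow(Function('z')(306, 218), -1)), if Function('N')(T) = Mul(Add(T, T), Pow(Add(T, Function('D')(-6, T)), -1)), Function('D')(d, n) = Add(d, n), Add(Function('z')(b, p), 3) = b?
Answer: Rational(5, 1616) ≈ 0.0030941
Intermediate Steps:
Function('z')(b, p) = Add(-3, b)
Function('N')(T) = Mul(2, T, Pow(Add(-6, Mul(2, T)), -1)) (Function('N')(T) = Mul(Add(T, T), Pow(Add(T, Add(-6, T)), -1)) = Mul(Mul(2, T), Pow(Add(-6, Mul(2, T)), -1)) = Mul(2, T, Pow(Add(-6, Mul(2, T)), -1)))
Mul(Function('N')(Mul(-5, 9)), Pow(Function('z')(306, 218), -1)) = Mul(Mul(Mul(-5, 9), Pow(Add(-3, Mul(-5, 9)), -1)), Pow(Add(-3, 306), -1)) = Mul(Mul(-45, Pow(Add(-3, -45), -1)), Pow(303, -1)) = Mul(Mul(-45, Pow(-48, -1)), Rational(1, 303)) = Mul(Mul(-45, Rational(-1, 48)), Rational(1, 303)) = Mul(Rational(15, 16), Rational(1, 303)) = Rational(5, 1616)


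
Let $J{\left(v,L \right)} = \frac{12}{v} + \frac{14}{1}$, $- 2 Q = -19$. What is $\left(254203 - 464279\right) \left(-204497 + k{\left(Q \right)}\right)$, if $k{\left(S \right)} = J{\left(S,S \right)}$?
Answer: $\frac{816177401628}{19} \approx 4.2957 \cdot 10^{10}$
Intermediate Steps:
$Q = \frac{19}{2}$ ($Q = \left(- \frac{1}{2}\right) \left(-19\right) = \frac{19}{2} \approx 9.5$)
$J{\left(v,L \right)} = 14 + \frac{12}{v}$ ($J{\left(v,L \right)} = \frac{12}{v} + 14 \cdot 1 = \frac{12}{v} + 14 = 14 + \frac{12}{v}$)
$k{\left(S \right)} = 14 + \frac{12}{S}$
$\left(254203 - 464279\right) \left(-204497 + k{\left(Q \right)}\right) = \left(254203 - 464279\right) \left(-204497 + \left(14 + \frac{12}{\frac{19}{2}}\right)\right) = - 210076 \left(-204497 + \left(14 + 12 \cdot \frac{2}{19}\right)\right) = - 210076 \left(-204497 + \left(14 + \frac{24}{19}\right)\right) = - 210076 \left(-204497 + \frac{290}{19}\right) = \left(-210076\right) \left(- \frac{3885153}{19}\right) = \frac{816177401628}{19}$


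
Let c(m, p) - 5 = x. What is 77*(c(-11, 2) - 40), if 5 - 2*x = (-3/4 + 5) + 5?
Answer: -22869/8 ≈ -2858.6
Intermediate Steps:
x = -17/8 (x = 5/2 - ((-3/4 + 5) + 5)/2 = 5/2 - (17/4 + 5)/2 = 5/2 - 1/2*37/4 = 5/2 - 37/8 = -17/8 ≈ -2.1250)
c(m, p) = 23/8 (c(m, p) = 5 - 17/8 = 23/8)
77*(c(-11, 2) - 40) = 77*(23/8 - 40) = 77*(-297/8) = -22869/8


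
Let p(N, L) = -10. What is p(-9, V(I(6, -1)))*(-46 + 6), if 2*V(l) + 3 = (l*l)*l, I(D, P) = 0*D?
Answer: 400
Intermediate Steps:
I(D, P) = 0
V(l) = -3/2 + l³/2 (V(l) = -3/2 + ((l*l)*l)/2 = -3/2 + (l²*l)/2 = -3/2 + l³/2)
p(-9, V(I(6, -1)))*(-46 + 6) = -10*(-46 + 6) = -10*(-40) = 400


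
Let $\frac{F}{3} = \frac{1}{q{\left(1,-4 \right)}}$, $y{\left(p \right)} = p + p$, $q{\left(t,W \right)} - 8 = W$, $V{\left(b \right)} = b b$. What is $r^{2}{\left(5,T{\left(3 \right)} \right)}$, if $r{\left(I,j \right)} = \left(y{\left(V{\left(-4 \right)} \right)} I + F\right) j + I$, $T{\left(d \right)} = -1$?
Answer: $\frac{388129}{16} \approx 24258.0$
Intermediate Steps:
$V{\left(b \right)} = b^{2}$
$q{\left(t,W \right)} = 8 + W$
$y{\left(p \right)} = 2 p$
$F = \frac{3}{4}$ ($F = \frac{3}{8 - 4} = \frac{3}{4} \approx 0.75$)
$r{\left(I,j \right)} = I + j \left(\frac{3}{4} + 32 I\right)$ ($r{\left(I,j \right)} = \left(2 \left(-4\right)^{2} I + \frac{3}{4}\right) j + I = \left(2 \cdot 16 I + \frac{3}{4}\right) j + I = \left(32 I + \frac{3}{4}\right) j + I = \left(\frac{3}{4} + 32 I\right) j + I = j \left(\frac{3}{4} + 32 I\right) + I = I + j \left(\frac{3}{4} + 32 I\right)$)
$r^{2}{\left(5,T{\left(3 \right)} \right)} = \left(5 + \frac{3}{4} \left(-1\right) + 32 \cdot 5 \left(-1\right)\right)^{2} = \left(5 - \frac{3}{4} - 160\right)^{2} = \left(- \frac{623}{4}\right)^{2} = \frac{388129}{16}$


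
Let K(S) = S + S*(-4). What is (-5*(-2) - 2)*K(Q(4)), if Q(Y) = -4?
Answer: 96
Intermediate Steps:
K(S) = -3*S (K(S) = S - 4*S = -3*S)
(-5*(-2) - 2)*K(Q(4)) = (-5*(-2) - 2)*(-3*(-4)) = (10 - 2)*12 = 8*12 = 96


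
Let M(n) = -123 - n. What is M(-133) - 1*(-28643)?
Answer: 28653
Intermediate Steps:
M(-133) - 1*(-28643) = (-123 - 1*(-133)) - 1*(-28643) = (-123 + 133) + 28643 = 10 + 28643 = 28653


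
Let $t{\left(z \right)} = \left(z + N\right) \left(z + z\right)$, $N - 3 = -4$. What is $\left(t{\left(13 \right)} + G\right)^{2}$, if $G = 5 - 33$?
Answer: $80656$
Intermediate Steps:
$N = -1$ ($N = 3 - 4 = -1$)
$t{\left(z \right)} = 2 z \left(-1 + z\right)$ ($t{\left(z \right)} = \left(z - 1\right) \left(z + z\right) = \left(-1 + z\right) 2 z = 2 z \left(-1 + z\right)$)
$G = -28$ ($G = 5 - 33 = -28$)
$\left(t{\left(13 \right)} + G\right)^{2} = \left(2 \cdot 13 \left(-1 + 13\right) - 28\right)^{2} = \left(2 \cdot 13 \cdot 12 - 28\right)^{2} = \left(312 - 28\right)^{2} = 284^{2} = 80656$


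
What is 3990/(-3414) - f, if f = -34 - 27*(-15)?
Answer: -211764/569 ≈ -372.17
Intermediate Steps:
f = 371 (f = -34 + 405 = 371)
3990/(-3414) - f = 3990/(-3414) - 1*371 = 3990*(-1/3414) - 371 = -665/569 - 371 = -211764/569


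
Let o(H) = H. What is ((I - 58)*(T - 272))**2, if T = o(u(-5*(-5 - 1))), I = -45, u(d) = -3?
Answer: 802305625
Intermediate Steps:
T = -3
((I - 58)*(T - 272))**2 = ((-45 - 58)*(-3 - 272))**2 = (-103*(-275))**2 = 28325**2 = 802305625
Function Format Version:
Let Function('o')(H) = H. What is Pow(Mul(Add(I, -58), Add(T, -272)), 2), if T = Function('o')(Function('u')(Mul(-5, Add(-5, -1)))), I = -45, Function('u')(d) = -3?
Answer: 802305625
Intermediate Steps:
T = -3
Pow(Mul(Add(I, -58), Add(T, -272)), 2) = Pow(Mul(Add(-45, -58), Add(-3, -272)), 2) = Pow(Mul(-103, -275), 2) = Pow(28325, 2) = 802305625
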